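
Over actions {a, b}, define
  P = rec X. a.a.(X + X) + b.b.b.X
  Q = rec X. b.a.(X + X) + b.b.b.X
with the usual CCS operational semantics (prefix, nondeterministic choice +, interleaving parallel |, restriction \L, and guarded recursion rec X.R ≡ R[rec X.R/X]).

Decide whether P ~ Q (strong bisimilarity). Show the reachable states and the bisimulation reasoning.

Reachable graph of P (5 states):
  p0 = rec X. a.a.(X + X) + b.b.b.X has moves =a=> p1, =b=> p2
  p1 = a.((rec X. a.a.(X + X) + b.b.b.X) + (rec X. a.a.(X + X) + b.b.b.X)) has moves =a=> p3
  p2 = b.b.(rec X. a.a.(X + X) + b.b.b.X) has moves =b=> p4
  p3 = (rec X. a.a.(X + X) + b.b.b.X) + (rec X. a.a.(X + X) + b.b.b.X) has moves =a=> p1, =b=> p2
  p4 = b.(rec X. a.a.(X + X) + b.b.b.X) has moves =b=> p0
Reachable graph of Q (5 states):
  q0 = rec X. b.a.(X + X) + b.b.b.X has moves =b=> q1, =b=> q2
  q1 = a.((rec X. b.a.(X + X) + b.b.b.X) + (rec X. b.a.(X + X) + b.b.b.X)) has moves =a=> q3
  q2 = b.b.(rec X. b.a.(X + X) + b.b.b.X) has moves =b=> q4
  q3 = (rec X. b.a.(X + X) + b.b.b.X) + (rec X. b.a.(X + X) + b.b.b.X) has moves =b=> q1, =b=> q2
  q4 = b.(rec X. b.a.(X + X) + b.b.b.X) has moves =b=> q0
Bisimilarity quotient blocks:
  B0 = {p0, p3}
  B1 = {p2}
  B2 = {p4}
  B3 = {p1}
  B4 = {q0, q3}
  B5 = {q1}
  B6 = {q2}
  B7 = {q4}
p0 ∈ B0, q0 ∈ B4 → different blocks

NO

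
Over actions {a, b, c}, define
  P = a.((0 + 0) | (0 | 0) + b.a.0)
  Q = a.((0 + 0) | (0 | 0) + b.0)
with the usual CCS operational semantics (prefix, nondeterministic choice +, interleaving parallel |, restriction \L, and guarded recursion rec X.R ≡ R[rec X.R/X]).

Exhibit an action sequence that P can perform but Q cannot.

aba

Reachable graph of P (4 states):
  p0 = a.((0 + 0) | (0 | 0) + b.a.0) has moves -a-> p1
  p1 = (0 + 0) | (0 | 0) + b.a.0 has moves -b-> p2
  p2 = a.0 has moves -a-> p3
  p3 = 0 has moves (no moves)
Reachable graph of Q (3 states):
  q0 = a.((0 + 0) | (0 | 0) + b.0) has moves -a-> q1
  q1 = (0 + 0) | (0 | 0) + b.0 has moves -b-> q2
  q2 = 0 has moves (no moves)
Executing aba from P (initial set {p0}):
  [1] a ⇒ {p1}
  [2] b ⇒ {p2}
  [3] a ⇒ {p3}
  ✓ P
Executing aba from Q (initial set {q0}):
  [1] a ⇒ {q1}
  [2] b ⇒ {q2}
  [3] a ⇒ ∅  — Q cannot continue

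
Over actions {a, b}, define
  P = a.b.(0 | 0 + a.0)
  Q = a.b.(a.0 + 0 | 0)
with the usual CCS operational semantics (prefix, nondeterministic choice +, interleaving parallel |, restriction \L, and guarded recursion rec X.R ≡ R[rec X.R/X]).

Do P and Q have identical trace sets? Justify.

traces(P) = traces(Q)

Reachable graph of P (4 states):
  p0 = a.b.(0 | 0 + a.0) :: -a-> p1
  p1 = b.(0 | 0 + a.0) :: -b-> p2
  p2 = 0 | 0 + a.0 :: -a-> p3
  p3 = 0 :: ∅
Reachable graph of Q (4 states):
  q0 = a.b.(a.0 + 0 | 0) :: -a-> q1
  q1 = b.(a.0 + 0 | 0) :: -b-> q2
  q2 = a.0 + 0 | 0 :: -a-> q3
  q3 = 0 :: ∅
Bisimilarity quotient blocks:
  B0 = {p0, q0}
  B1 = {p1, q1}
  B2 = {p2, q2}
  B3 = {p3, q3}
p0 ∈ B0, q0 ∈ B0 → same block
Bisimilar ⇒ trace-equivalent.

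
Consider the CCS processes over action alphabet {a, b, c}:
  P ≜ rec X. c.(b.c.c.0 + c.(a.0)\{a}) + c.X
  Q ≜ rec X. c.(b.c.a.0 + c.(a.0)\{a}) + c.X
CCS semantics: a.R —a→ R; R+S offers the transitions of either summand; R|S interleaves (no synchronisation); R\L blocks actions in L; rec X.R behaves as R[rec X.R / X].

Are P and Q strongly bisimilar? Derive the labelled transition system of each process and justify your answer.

Reachable graph of P (6 states):
  m0 = rec X. c.(b.c.c.0 + c.(a.0)\{a}) + c.X has moves -c-> m0, -c-> m1
  m1 = b.c.c.0 + c.(a.0)\{a} has moves -b-> m2, -c-> m3
  m2 = c.c.0 has moves -c-> m4
  m3 = (a.0)\{a} has moves deadlocked
  m4 = c.0 has moves -c-> m5
  m5 = 0 has moves deadlocked
Reachable graph of Q (6 states):
  n0 = rec X. c.(b.c.a.0 + c.(a.0)\{a}) + c.X has moves -c-> n0, -c-> n1
  n1 = b.c.a.0 + c.(a.0)\{a} has moves -b-> n2, -c-> n3
  n2 = c.a.0 has moves -c-> n4
  n3 = (a.0)\{a} has moves deadlocked
  n4 = a.0 has moves -a-> n5
  n5 = 0 has moves deadlocked
Partition-refinement fixed point:
  B0 = {m0}
  B1 = {m1}
  B2 = {m3, m5, n3, n5}
  B3 = {m2}
  B4 = {m4}
  B5 = {n0}
  B6 = {n1}
  B7 = {n2}
  B8 = {n4}
m0 ∈ B0, n0 ∈ B5 → different blocks

not bisimilar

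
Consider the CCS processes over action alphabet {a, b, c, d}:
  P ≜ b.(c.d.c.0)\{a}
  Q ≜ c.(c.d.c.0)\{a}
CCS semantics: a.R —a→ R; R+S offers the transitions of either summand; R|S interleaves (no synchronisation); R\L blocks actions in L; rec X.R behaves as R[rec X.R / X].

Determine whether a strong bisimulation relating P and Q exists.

P ≁ Q

P's transition system — 5 states:
  u0 = b.(c.d.c.0)\{a} :: --b--▸ u1
  u1 = (c.d.c.0)\{a} :: --c--▸ u2
  u2 = (d.c.0)\{a} :: --d--▸ u3
  u3 = (c.0)\{a} :: --c--▸ u4
  u4 = 0\{a} :: ·
Q's transition system — 5 states:
  v0 = c.(c.d.c.0)\{a} :: --c--▸ v1
  v1 = (c.d.c.0)\{a} :: --c--▸ v2
  v2 = (d.c.0)\{a} :: --d--▸ v3
  v3 = (c.0)\{a} :: --c--▸ v4
  v4 = 0\{a} :: ·
Partition-refinement fixed point:
  B0 = {u0}
  B1 = {u1, v1}
  B2 = {u2, v2}
  B3 = {u3, v3}
  B4 = {u4, v4}
  B5 = {v0}
u0 ∈ B0, v0 ∈ B5 → different blocks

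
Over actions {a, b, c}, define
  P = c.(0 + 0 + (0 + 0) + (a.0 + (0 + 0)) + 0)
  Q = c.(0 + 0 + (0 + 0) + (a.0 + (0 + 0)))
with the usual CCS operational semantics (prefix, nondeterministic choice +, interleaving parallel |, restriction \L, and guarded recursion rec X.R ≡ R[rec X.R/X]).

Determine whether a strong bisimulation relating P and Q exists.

P's transition system — 3 states:
  p0 = c.(0 + 0 + (0 + 0) + (a.0 + (0 + 0)) + 0) has moves —c→ p1
  p1 = 0 + 0 + (0 + 0) + (a.0 + (0 + 0)) + 0 has moves —a→ p2
  p2 = 0 has moves (no moves)
Q's transition system — 3 states:
  q0 = c.(0 + 0 + (0 + 0) + (a.0 + (0 + 0))) has moves —c→ q1
  q1 = 0 + 0 + (0 + 0) + (a.0 + (0 + 0)) has moves —a→ q2
  q2 = 0 has moves (no moves)
Bisimilarity quotient blocks:
  B0 = {p0, q0}
  B1 = {p1, q1}
  B2 = {p2, q2}
p0 ∈ B0, q0 ∈ B0 → same block

YES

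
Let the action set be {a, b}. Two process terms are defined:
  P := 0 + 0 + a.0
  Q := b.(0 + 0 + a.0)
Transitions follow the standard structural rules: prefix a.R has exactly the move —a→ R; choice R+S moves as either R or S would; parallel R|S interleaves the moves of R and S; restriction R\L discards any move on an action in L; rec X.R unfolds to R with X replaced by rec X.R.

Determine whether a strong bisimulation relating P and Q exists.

P ≁ Q

LTS(P): 2 reachable states
  m0 = 0 + 0 + a.0 :: ··a··> m1
  m1 = 0 :: stopped
LTS(Q): 3 reachable states
  n0 = b.(0 + 0 + a.0) :: ··b··> n1
  n1 = 0 + 0 + a.0 :: ··a··> n2
  n2 = 0 :: stopped
Partition-refinement fixed point:
  B0 = {m0, n1}
  B1 = {m1, n2}
  B2 = {n0}
m0 ∈ B0, n0 ∈ B2 → different blocks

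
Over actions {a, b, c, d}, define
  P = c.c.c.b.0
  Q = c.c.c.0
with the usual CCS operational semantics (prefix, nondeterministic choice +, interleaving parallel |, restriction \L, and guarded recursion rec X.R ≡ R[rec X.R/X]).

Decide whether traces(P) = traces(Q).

traces(P) ≠ traces(Q) — witness ⟨cccb⟩

P's transition system — 5 states:
  s0 = c.c.c.b.0 :: ··c··> s1
  s1 = c.c.b.0 :: ··c··> s2
  s2 = c.b.0 :: ··c··> s3
  s3 = b.0 :: ··b··> s4
  s4 = 0 :: ∅
Q's transition system — 4 states:
  t0 = c.c.c.0 :: ··c··> t1
  t1 = c.c.0 :: ··c··> t2
  t2 = c.0 :: ··c··> t3
  t3 = 0 :: ∅
Run σ = ⟨cccb⟩ on P: start {s0}
  after c @ step 1: {s1}
  after c @ step 2: {s2}
  after c @ step 3: {s3}
  after b @ step 4: {s4}
  P completes σ.
Run σ = ⟨cccb⟩ on Q: start {t0}
  after c @ step 1: {t1}
  after c @ step 2: {t2}
  after c @ step 3: {t3}
  after b @ step 4: no successor for Q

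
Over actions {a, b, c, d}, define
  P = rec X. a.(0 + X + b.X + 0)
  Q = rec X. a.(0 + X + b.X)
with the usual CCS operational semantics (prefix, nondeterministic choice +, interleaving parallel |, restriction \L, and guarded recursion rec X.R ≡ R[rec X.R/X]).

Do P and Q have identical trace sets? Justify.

LTS(P): 2 reachable states
  m0 = rec X. a.(0 + X + b.X + 0) has moves —a→ m1
  m1 = 0 + (rec X. a.(0 + X + b.X + 0)) + b.(rec X. a.(0 + X + b.X + 0)) + 0 has moves —a→ m1, —b→ m0
LTS(Q): 2 reachable states
  n0 = rec X. a.(0 + X + b.X) has moves —a→ n1
  n1 = 0 + (rec X. a.(0 + X + b.X)) + b.(rec X. a.(0 + X + b.X)) has moves —a→ n1, —b→ n0
Partition-refinement fixed point:
  B0 = {m0, n0}
  B1 = {m1, n1}
m0 ∈ B0, n0 ∈ B0 → same block
Bisimilar ⇒ trace-equivalent.

traces(P) = traces(Q)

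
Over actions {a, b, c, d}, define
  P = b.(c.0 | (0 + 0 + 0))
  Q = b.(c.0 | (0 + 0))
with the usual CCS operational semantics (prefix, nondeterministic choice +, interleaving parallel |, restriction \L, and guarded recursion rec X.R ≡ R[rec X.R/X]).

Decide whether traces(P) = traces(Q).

LTS(P): 3 reachable states
  u0 = b.(c.0 | (0 + 0 + 0)) :: ··b··> u1
  u1 = c.0 | (0 + 0 + 0) :: ··c··> u2
  u2 = 0 | (0 + 0 + 0) :: stopped
LTS(Q): 3 reachable states
  v0 = b.(c.0 | (0 + 0)) :: ··b··> v1
  v1 = c.0 | (0 + 0) :: ··c··> v2
  v2 = 0 | (0 + 0) :: stopped
Partition-refinement fixed point:
  B0 = {u0, v0}
  B1 = {u1, v1}
  B2 = {u2, v2}
u0 ∈ B0, v0 ∈ B0 → same block
Bisimilar ⇒ trace-equivalent.

YES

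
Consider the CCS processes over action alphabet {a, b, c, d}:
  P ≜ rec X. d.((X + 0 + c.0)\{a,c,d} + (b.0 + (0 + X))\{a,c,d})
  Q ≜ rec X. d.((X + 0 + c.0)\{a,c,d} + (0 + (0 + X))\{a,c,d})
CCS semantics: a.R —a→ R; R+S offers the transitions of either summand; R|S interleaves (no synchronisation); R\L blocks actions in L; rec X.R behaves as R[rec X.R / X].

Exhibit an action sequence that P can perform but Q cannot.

db

Reachable graph of P (3 states):
  p0 = rec X. d.((X + 0 + c.0)\{a,c,d} + (b.0 + (0 + X))\{a,c,d}) ⊢ —d→ p1
  p1 = ((rec X. d.((X + 0 + c.0)\{a,c,d} + (b.0 + (0 + X))\{a,c,d})) + 0 + c.0)\{a,c,d} + (b.0 + (0 + (rec X. d.((X + 0 + c.0)\{a,c,d} + (b.0 + (0 + X))\{a,c,d}))))\{a,c,d} ⊢ —b→ p2
  p2 = 0\{a,c,d} ⊢ ∅
Reachable graph of Q (2 states):
  q0 = rec X. d.((X + 0 + c.0)\{a,c,d} + (0 + (0 + X))\{a,c,d}) ⊢ —d→ q1
  q1 = ((rec X. d.((X + 0 + c.0)\{a,c,d} + (0 + (0 + X))\{a,c,d})) + 0 + c.0)\{a,c,d} + (0 + (0 + (rec X. d.((X + 0 + c.0)\{a,c,d} + (0 + (0 + X))\{a,c,d}))))\{a,c,d} ⊢ ∅
Executing db from P (initial set {p0}):
  step 1 (d): {p1}
  step 2 (b): {p2}
  P completes σ.
Executing db from Q (initial set {q0}):
  step 1 (d): {q1}
  step 2 (b): ∅  — Q cannot continue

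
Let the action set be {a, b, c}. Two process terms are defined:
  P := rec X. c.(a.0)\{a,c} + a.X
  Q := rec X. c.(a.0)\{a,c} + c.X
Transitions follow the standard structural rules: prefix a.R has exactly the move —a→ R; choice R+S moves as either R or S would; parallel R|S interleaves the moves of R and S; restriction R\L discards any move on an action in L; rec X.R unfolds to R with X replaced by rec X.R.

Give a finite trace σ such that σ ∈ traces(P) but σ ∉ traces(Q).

P's transition system — 2 states:
  m0 = rec X. c.(a.0)\{a,c} + a.X | -a-> m0, -c-> m1
  m1 = (a.0)\{a,c} | ·
Q's transition system — 2 states:
  n0 = rec X. c.(a.0)\{a,c} + c.X | -c-> n0, -c-> n1
  n1 = (a.0)\{a,c} | ·
Executing a from P (initial set {m0}):
  after a @ step 1: {m0}
  P completes σ.
Executing a from Q (initial set {n0}):
  after a @ step 1: no successor for Q

a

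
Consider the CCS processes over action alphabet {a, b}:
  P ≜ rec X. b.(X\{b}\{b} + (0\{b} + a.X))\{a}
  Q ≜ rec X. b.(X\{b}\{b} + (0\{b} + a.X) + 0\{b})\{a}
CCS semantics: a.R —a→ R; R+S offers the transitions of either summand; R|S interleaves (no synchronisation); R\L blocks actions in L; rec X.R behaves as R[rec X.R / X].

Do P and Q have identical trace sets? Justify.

YES

Reachable graph of P (2 states):
  s0 = rec X. b.(X\{b}\{b} + (0\{b} + a.X))\{a} :: -b-> s1
  s1 = ((rec X. b.(X\{b}\{b} + (0\{b} + a.X))\{a})\{b}\{b} + (0\{b} + a.(rec X. b.(X\{b}\{b} + (0\{b} + a.X))\{a})))\{a} :: ∅
Reachable graph of Q (2 states):
  t0 = rec X. b.(X\{b}\{b} + (0\{b} + a.X) + 0\{b})\{a} :: -b-> t1
  t1 = ((rec X. b.(X\{b}\{b} + (0\{b} + a.X) + 0\{b})\{a})\{b}\{b} + (0\{b} + a.(rec X. b.(X\{b}\{b} + (0\{b} + a.X) + 0\{b})\{a})) + 0\{b})\{a} :: ∅
Partition-refinement fixed point:
  B0 = {s0, t0}
  B1 = {s1, t1}
s0 ∈ B0, t0 ∈ B0 → same block
Bisimilar ⇒ trace-equivalent.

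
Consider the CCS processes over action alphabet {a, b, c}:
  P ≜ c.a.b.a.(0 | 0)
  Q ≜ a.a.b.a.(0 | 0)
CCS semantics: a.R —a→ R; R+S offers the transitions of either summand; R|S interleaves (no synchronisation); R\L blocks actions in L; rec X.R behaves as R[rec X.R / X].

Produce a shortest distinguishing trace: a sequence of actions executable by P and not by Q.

Reachable graph of P (5 states):
  p0 = c.a.b.a.(0 | 0) → ··c··> p1
  p1 = a.b.a.(0 | 0) → ··a··> p2
  p2 = b.a.(0 | 0) → ··b··> p3
  p3 = a.(0 | 0) → ··a··> p4
  p4 = 0 | 0 → ∅
Reachable graph of Q (5 states):
  q0 = a.a.b.a.(0 | 0) → ··a··> q1
  q1 = a.b.a.(0 | 0) → ··a··> q2
  q2 = b.a.(0 | 0) → ··b··> q3
  q3 = a.(0 | 0) → ··a··> q4
  q4 = 0 | 0 → ∅
Run σ = ⟨c⟩ on P: start {p0}
  step 1 (c): {p1}
  ✓ P
Run σ = ⟨c⟩ on Q: start {q0}
  step 1 (c): no successor for Q

c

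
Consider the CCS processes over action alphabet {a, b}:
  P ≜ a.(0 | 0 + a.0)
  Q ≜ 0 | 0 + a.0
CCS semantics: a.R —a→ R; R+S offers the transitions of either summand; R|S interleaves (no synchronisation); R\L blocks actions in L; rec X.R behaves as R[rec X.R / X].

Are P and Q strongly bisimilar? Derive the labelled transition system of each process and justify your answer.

not bisimilar

P's transition system — 3 states:
  u0 = a.(0 | 0 + a.0) ⊢ —a→ u1
  u1 = 0 | 0 + a.0 ⊢ —a→ u2
  u2 = 0 ⊢ stopped
Q's transition system — 2 states:
  v0 = 0 | 0 + a.0 ⊢ —a→ v1
  v1 = 0 ⊢ stopped
Partition-refinement fixed point:
  B0 = {u0}
  B1 = {u1, v0}
  B2 = {u2, v1}
u0 ∈ B0, v0 ∈ B1 → different blocks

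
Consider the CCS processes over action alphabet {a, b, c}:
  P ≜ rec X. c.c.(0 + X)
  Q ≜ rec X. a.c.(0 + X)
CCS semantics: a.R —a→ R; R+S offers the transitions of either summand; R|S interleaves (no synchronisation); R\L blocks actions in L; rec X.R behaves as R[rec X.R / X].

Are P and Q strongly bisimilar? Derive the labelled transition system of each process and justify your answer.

not bisimilar

LTS(P): 3 reachable states
  p0 = rec X. c.c.(0 + X) | =c=> p1
  p1 = c.(0 + (rec X. c.c.(0 + X))) | =c=> p2
  p2 = 0 + (rec X. c.c.(0 + X)) | =c=> p1
LTS(Q): 3 reachable states
  q0 = rec X. a.c.(0 + X) | =a=> q1
  q1 = c.(0 + (rec X. a.c.(0 + X))) | =c=> q2
  q2 = 0 + (rec X. a.c.(0 + X)) | =a=> q1
Coarsest stable partition (strong bisimilarity classes):
  B0 = {p0, p1, p2}
  B1 = {q0, q2}
  B2 = {q1}
p0 ∈ B0, q0 ∈ B1 → different blocks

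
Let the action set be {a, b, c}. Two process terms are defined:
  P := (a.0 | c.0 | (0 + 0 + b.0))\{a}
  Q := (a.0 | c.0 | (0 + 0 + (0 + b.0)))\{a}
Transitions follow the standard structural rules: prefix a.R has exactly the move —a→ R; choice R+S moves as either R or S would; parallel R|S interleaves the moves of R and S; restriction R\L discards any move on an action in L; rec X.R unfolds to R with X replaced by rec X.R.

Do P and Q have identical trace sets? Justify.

traces(P) = traces(Q)

P's transition system — 4 states:
  s0 = (a.0 | c.0 | (0 + 0 + b.0))\{a} :: ··b··> s1, ··c··> s2
  s1 = (a.0 | c.0 | 0)\{a} :: ··c··> s3
  s2 = (a.0 | 0 | (0 + 0 + b.0))\{a} :: ··b··> s3
  s3 = (a.0 | 0 | 0)\{a} :: deadlocked
Q's transition system — 4 states:
  t0 = (a.0 | c.0 | (0 + 0 + (0 + b.0)))\{a} :: ··b··> t1, ··c··> t2
  t1 = (a.0 | c.0 | 0)\{a} :: ··c··> t3
  t2 = (a.0 | 0 | (0 + 0 + (0 + b.0)))\{a} :: ··b··> t3
  t3 = (a.0 | 0 | 0)\{a} :: deadlocked
Coarsest stable partition (strong bisimilarity classes):
  B0 = {s0, t0}
  B1 = {s1, t1}
  B2 = {s3, t3}
  B3 = {s2, t2}
s0 ∈ B0, t0 ∈ B0 → same block
Bisimilar ⇒ trace-equivalent.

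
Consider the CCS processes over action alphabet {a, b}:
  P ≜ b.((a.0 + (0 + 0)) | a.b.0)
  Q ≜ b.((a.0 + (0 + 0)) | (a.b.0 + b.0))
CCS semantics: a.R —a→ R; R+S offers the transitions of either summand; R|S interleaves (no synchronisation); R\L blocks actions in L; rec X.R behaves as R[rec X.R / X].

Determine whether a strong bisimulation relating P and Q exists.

Reachable graph of P (7 states):
  u0 = b.((a.0 + (0 + 0)) | a.b.0) :: ··b··> u1
  u1 = (a.0 + (0 + 0)) | a.b.0 :: ··a··> u2, ··a··> u3
  u2 = (a.0 + (0 + 0)) | b.0 :: ··a··> u4, ··b··> u5
  u3 = 0 | a.b.0 :: ··a··> u4
  u4 = 0 | b.0 :: ··b··> u6
  u5 = (a.0 + (0 + 0)) | 0 :: ··a··> u6
  u6 = 0 | 0 :: deadlocked
Reachable graph of Q (7 states):
  v0 = b.((a.0 + (0 + 0)) | (a.b.0 + b.0)) :: ··b··> v1
  v1 = (a.0 + (0 + 0)) | (a.b.0 + b.0) :: ··a··> v2, ··a··> v3, ··b··> v4
  v2 = (a.0 + (0 + 0)) | b.0 :: ··a··> v5, ··b··> v4
  v3 = 0 | (a.b.0 + b.0) :: ··a··> v5, ··b··> v6
  v4 = (a.0 + (0 + 0)) | 0 :: ··a··> v6
  v5 = 0 | b.0 :: ··b··> v6
  v6 = 0 | 0 :: deadlocked
Partition-refinement fixed point:
  B0 = {u0}
  B1 = {u1}
  B2 = {u2, v2}
  B3 = {u4, v5}
  B4 = {u6, v6}
  B5 = {u5, v4}
  B6 = {u3}
  B7 = {v0}
  B8 = {v1}
  B9 = {v3}
u0 ∈ B0, v0 ∈ B7 → different blocks

not bisimilar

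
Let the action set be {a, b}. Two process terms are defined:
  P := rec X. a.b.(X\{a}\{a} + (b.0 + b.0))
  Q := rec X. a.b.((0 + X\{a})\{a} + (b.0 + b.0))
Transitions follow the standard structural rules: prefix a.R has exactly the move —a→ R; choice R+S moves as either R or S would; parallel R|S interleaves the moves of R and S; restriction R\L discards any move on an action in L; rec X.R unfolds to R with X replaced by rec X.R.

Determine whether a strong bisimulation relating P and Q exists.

bisimilar

LTS(P): 4 reachable states
  m0 = rec X. a.b.(X\{a}\{a} + (b.0 + b.0)) :: ··a··> m1
  m1 = b.((rec X. a.b.(X\{a}\{a} + (b.0 + b.0)))\{a}\{a} + (b.0 + b.0)) :: ··b··> m2
  m2 = (rec X. a.b.(X\{a}\{a} + (b.0 + b.0)))\{a}\{a} + (b.0 + b.0) :: ··b··> m3
  m3 = 0 :: deadlocked
LTS(Q): 4 reachable states
  n0 = rec X. a.b.((0 + X\{a})\{a} + (b.0 + b.0)) :: ··a··> n1
  n1 = b.((0 + (rec X. a.b.((0 + X\{a})\{a} + (b.0 + b.0)))\{a})\{a} + (b.0 + b.0)) :: ··b··> n2
  n2 = (0 + (rec X. a.b.((0 + X\{a})\{a} + (b.0 + b.0)))\{a})\{a} + (b.0 + b.0) :: ··b··> n3
  n3 = 0 :: deadlocked
Partition-refinement fixed point:
  B0 = {m0, n0}
  B1 = {m1, n1}
  B2 = {m2, n2}
  B3 = {m3, n3}
m0 ∈ B0, n0 ∈ B0 → same block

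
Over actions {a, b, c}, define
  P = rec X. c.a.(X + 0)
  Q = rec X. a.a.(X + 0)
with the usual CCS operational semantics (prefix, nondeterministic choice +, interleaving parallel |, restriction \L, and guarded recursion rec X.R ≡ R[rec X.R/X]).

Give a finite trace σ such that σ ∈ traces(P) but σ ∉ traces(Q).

LTS(P): 3 reachable states
  u0 = rec X. c.a.(X + 0) has moves —c→ u1
  u1 = a.((rec X. c.a.(X + 0)) + 0) has moves —a→ u2
  u2 = (rec X. c.a.(X + 0)) + 0 has moves —c→ u1
LTS(Q): 3 reachable states
  v0 = rec X. a.a.(X + 0) has moves —a→ v1
  v1 = a.((rec X. a.a.(X + 0)) + 0) has moves —a→ v2
  v2 = (rec X. a.a.(X + 0)) + 0 has moves —a→ v1
Trace ⟨c⟩ through P, begin at {u0}:
  [1] c ⇒ {u1}
  ✓ P
Trace ⟨c⟩ through Q, begin at {v0}:
  [1] c ⇒ ∅ (Q stuck)

c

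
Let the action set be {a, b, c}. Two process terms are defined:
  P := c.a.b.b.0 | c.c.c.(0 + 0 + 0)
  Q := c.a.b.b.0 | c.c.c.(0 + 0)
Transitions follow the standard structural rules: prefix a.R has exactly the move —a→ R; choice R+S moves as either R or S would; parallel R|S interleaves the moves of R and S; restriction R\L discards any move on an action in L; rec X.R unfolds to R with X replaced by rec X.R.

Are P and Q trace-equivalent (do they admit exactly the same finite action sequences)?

YES

Reachable graph of P (20 states):
  p0 = c.a.b.b.0 | c.c.c.(0 + 0 + 0) → -c-> p1, -c-> p2
  p1 = a.b.b.0 | c.c.c.(0 + 0 + 0) → -a-> p3, -c-> p4
  p2 = c.a.b.b.0 | c.c.(0 + 0 + 0) → -c-> p4, -c-> p5
  p3 = b.b.0 | c.c.c.(0 + 0 + 0) → -b-> p6, -c-> p7
  p4 = a.b.b.0 | c.c.(0 + 0 + 0) → -a-> p7, -c-> p8
  p5 = c.a.b.b.0 | c.(0 + 0 + 0) → -c-> p8, -c-> p9
  p6 = b.0 | c.c.c.(0 + 0 + 0) → -b-> p10, -c-> p11
  p7 = b.b.0 | c.c.(0 + 0 + 0) → -b-> p11, -c-> p12
  p8 = a.b.b.0 | c.(0 + 0 + 0) → -a-> p12, -c-> p13
  p9 = c.a.b.b.0 | (0 + 0 + 0) → -c-> p13
  p10 = 0 | c.c.c.(0 + 0 + 0) → -c-> p14
  p11 = b.0 | c.c.(0 + 0 + 0) → -b-> p14, -c-> p15
  p12 = b.b.0 | c.(0 + 0 + 0) → -b-> p15, -c-> p16
  p13 = a.b.b.0 | (0 + 0 + 0) → -a-> p16
  p14 = 0 | c.c.(0 + 0 + 0) → -c-> p17
  p15 = b.0 | c.(0 + 0 + 0) → -b-> p17, -c-> p18
  p16 = b.b.0 | (0 + 0 + 0) → -b-> p18
  p17 = 0 | c.(0 + 0 + 0) → -c-> p19
  p18 = b.0 | (0 + 0 + 0) → -b-> p19
  p19 = 0 | (0 + 0 + 0) → ∅
Reachable graph of Q (20 states):
  q0 = c.a.b.b.0 | c.c.c.(0 + 0) → -c-> q1, -c-> q2
  q1 = a.b.b.0 | c.c.c.(0 + 0) → -a-> q3, -c-> q4
  q2 = c.a.b.b.0 | c.c.(0 + 0) → -c-> q4, -c-> q5
  q3 = b.b.0 | c.c.c.(0 + 0) → -b-> q6, -c-> q7
  q4 = a.b.b.0 | c.c.(0 + 0) → -a-> q7, -c-> q8
  q5 = c.a.b.b.0 | c.(0 + 0) → -c-> q8, -c-> q9
  q6 = b.0 | c.c.c.(0 + 0) → -b-> q10, -c-> q11
  q7 = b.b.0 | c.c.(0 + 0) → -b-> q11, -c-> q12
  q8 = a.b.b.0 | c.(0 + 0) → -a-> q12, -c-> q13
  q9 = c.a.b.b.0 | (0 + 0) → -c-> q13
  q10 = 0 | c.c.c.(0 + 0) → -c-> q14
  q11 = b.0 | c.c.(0 + 0) → -b-> q14, -c-> q15
  q12 = b.b.0 | c.(0 + 0) → -b-> q15, -c-> q16
  q13 = a.b.b.0 | (0 + 0) → -a-> q16
  q14 = 0 | c.c.(0 + 0) → -c-> q17
  q15 = b.0 | c.(0 + 0) → -b-> q17, -c-> q18
  q16 = b.b.0 | (0 + 0) → -b-> q18
  q17 = 0 | c.(0 + 0) → -c-> q19
  q18 = b.0 | (0 + 0) → -b-> q19
  q19 = 0 | (0 + 0) → ∅
Partition-refinement fixed point:
  B0 = {p0, q0}
  B1 = {p1, q1}
  B2 = {p4, q4}
  B3 = {p8, q8}
  B4 = {p13, q13}
  B5 = {p16, q16}
  B6 = {p18, q18}
  B7 = {p19, q19}
  B8 = {p12, q12}
  B9 = {p15, q15}
  B10 = {p17, q17}
  B11 = {p7, q7}
  B12 = {p11, q11}
  B13 = {p14, q14}
  B14 = {p3, q3}
  B15 = {p6, q6}
  B16 = {p10, q10}
  B17 = {p2, q2}
  B18 = {p5, q5}
  B19 = {p9, q9}
p0 ∈ B0, q0 ∈ B0 → same block
Bisimilar ⇒ trace-equivalent.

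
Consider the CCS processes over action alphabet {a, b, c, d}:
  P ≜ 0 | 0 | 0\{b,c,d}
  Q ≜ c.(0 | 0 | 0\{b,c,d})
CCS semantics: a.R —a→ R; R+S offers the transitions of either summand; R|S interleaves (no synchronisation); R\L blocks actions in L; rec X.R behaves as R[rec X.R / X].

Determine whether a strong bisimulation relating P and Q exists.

P's transition system — 1 states:
  s0 = 0 | 0 | 0\{b,c,d} :: deadlocked
Q's transition system — 2 states:
  t0 = c.(0 | 0 | 0\{b,c,d}) :: -c-> t1
  t1 = 0 | 0 | 0\{b,c,d} :: deadlocked
Coarsest stable partition (strong bisimilarity classes):
  B0 = {s0, t1}
  B1 = {t0}
s0 ∈ B0, t0 ∈ B1 → different blocks

NO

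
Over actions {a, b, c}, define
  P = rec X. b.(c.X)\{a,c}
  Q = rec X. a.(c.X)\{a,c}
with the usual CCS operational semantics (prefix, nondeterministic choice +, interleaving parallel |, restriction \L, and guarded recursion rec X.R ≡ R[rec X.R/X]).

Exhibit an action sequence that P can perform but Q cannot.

LTS(P): 2 reachable states
  m0 = rec X. b.(c.X)\{a,c} has moves ··b··> m1
  m1 = (c.(rec X. b.(c.X)\{a,c}))\{a,c} has moves deadlocked
LTS(Q): 2 reachable states
  n0 = rec X. a.(c.X)\{a,c} has moves ··a··> n1
  n1 = (c.(rec X. a.(c.X)\{a,c}))\{a,c} has moves deadlocked
Run σ = ⟨b⟩ on P: start {m0}
  after b @ step 1: {m1}
  ✓ P
Run σ = ⟨b⟩ on Q: start {n0}
  after b @ step 1: no successor for Q

b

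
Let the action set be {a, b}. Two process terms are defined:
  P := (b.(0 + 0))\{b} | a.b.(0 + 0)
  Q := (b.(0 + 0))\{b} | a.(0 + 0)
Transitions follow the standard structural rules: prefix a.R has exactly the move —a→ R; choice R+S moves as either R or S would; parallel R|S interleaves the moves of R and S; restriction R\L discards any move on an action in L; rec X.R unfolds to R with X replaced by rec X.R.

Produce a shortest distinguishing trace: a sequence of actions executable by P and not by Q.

LTS(P): 3 reachable states
  m0 = (b.(0 + 0))\{b} | a.b.(0 + 0) ⊢ =a=> m1
  m1 = (b.(0 + 0))\{b} | b.(0 + 0) ⊢ =b=> m2
  m2 = (b.(0 + 0))\{b} | (0 + 0) ⊢ ∅
LTS(Q): 2 reachable states
  n0 = (b.(0 + 0))\{b} | a.(0 + 0) ⊢ =a=> n1
  n1 = (b.(0 + 0))\{b} | (0 + 0) ⊢ ∅
Run σ = ⟨ab⟩ on P: start {m0}
  after a @ step 1: {m1}
  after b @ step 2: {m2}
  ✓ P
Run σ = ⟨ab⟩ on Q: start {n0}
  after a @ step 1: {n1}
  after b @ step 2: ∅ (Q stuck)

ab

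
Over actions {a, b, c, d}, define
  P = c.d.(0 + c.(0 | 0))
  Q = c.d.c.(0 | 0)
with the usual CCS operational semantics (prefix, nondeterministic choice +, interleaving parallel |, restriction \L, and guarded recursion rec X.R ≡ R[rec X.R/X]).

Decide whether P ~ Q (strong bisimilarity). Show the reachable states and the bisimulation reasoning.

bisimilar

Reachable graph of P (4 states):
  u0 = c.d.(0 + c.(0 | 0)) ⊢ --c--▸ u1
  u1 = d.(0 + c.(0 | 0)) ⊢ --d--▸ u2
  u2 = 0 + c.(0 | 0) ⊢ --c--▸ u3
  u3 = 0 | 0 ⊢ ·
Reachable graph of Q (4 states):
  v0 = c.d.c.(0 | 0) ⊢ --c--▸ v1
  v1 = d.c.(0 | 0) ⊢ --d--▸ v2
  v2 = c.(0 | 0) ⊢ --c--▸ v3
  v3 = 0 | 0 ⊢ ·
Coarsest stable partition (strong bisimilarity classes):
  B0 = {u0, v0}
  B1 = {u1, v1}
  B2 = {u2, v2}
  B3 = {u3, v3}
u0 ∈ B0, v0 ∈ B0 → same block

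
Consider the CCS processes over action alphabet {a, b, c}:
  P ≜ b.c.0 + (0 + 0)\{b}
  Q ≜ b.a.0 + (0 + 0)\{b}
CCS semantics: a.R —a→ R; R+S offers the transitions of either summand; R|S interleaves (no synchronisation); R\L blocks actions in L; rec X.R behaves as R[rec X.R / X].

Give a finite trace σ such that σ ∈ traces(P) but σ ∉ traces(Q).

LTS(P): 3 reachable states
  s0 = b.c.0 + (0 + 0)\{b} → =b=> s1
  s1 = c.0 → =c=> s2
  s2 = 0 → ·
LTS(Q): 3 reachable states
  t0 = b.a.0 + (0 + 0)\{b} → =b=> t1
  t1 = a.0 → =a=> t2
  t2 = 0 → ·
Run σ = ⟨bc⟩ on P: start {s0}
  [1] b ⇒ {s1}
  [2] c ⇒ {s2}
  ✓ P
Run σ = ⟨bc⟩ on Q: start {t0}
  [1] b ⇒ {t1}
  [2] c ⇒ ∅  — Q cannot continue

bc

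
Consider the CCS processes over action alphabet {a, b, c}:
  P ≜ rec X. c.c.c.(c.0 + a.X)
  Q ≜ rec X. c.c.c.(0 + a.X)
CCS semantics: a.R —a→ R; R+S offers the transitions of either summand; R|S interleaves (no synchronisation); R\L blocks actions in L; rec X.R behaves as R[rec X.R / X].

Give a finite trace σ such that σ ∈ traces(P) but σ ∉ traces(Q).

cccc

P's transition system — 5 states:
  m0 = rec X. c.c.c.(c.0 + a.X) has moves -c-> m1
  m1 = c.c.(c.0 + a.(rec X. c.c.c.(c.0 + a.X))) has moves -c-> m2
  m2 = c.(c.0 + a.(rec X. c.c.c.(c.0 + a.X))) has moves -c-> m3
  m3 = c.0 + a.(rec X. c.c.c.(c.0 + a.X)) has moves -a-> m0, -c-> m4
  m4 = 0 has moves ·
Q's transition system — 4 states:
  n0 = rec X. c.c.c.(0 + a.X) has moves -c-> n1
  n1 = c.c.(0 + a.(rec X. c.c.c.(0 + a.X))) has moves -c-> n2
  n2 = c.(0 + a.(rec X. c.c.c.(0 + a.X))) has moves -c-> n3
  n3 = 0 + a.(rec X. c.c.c.(0 + a.X)) has moves -a-> n0
Run σ = ⟨cccc⟩ on P: start {m0}
  after c @ step 1: {m1}
  after c @ step 2: {m2}
  after c @ step 3: {m3}
  after c @ step 4: {m4}
  P completes σ.
Run σ = ⟨cccc⟩ on Q: start {n0}
  after c @ step 1: {n1}
  after c @ step 2: {n2}
  after c @ step 3: {n3}
  after c @ step 4: ∅ (Q stuck)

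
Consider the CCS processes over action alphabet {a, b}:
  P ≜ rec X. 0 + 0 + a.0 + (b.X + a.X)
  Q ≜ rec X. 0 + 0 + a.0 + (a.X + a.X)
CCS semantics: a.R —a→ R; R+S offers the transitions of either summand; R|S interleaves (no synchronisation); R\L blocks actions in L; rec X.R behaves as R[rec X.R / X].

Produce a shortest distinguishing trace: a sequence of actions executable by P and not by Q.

b

P's transition system — 2 states:
  u0 = rec X. 0 + 0 + a.0 + (b.X + a.X) :: -a-> u0, -a-> u1, -b-> u0
  u1 = 0 :: stopped
Q's transition system — 2 states:
  v0 = rec X. 0 + 0 + a.0 + (a.X + a.X) :: -a-> v0, -a-> v1
  v1 = 0 :: stopped
Executing b from P (initial set {u0}):
  step 1 (b): {u0}
  P completes σ.
Executing b from Q (initial set {v0}):
  step 1 (b): ∅  — Q cannot continue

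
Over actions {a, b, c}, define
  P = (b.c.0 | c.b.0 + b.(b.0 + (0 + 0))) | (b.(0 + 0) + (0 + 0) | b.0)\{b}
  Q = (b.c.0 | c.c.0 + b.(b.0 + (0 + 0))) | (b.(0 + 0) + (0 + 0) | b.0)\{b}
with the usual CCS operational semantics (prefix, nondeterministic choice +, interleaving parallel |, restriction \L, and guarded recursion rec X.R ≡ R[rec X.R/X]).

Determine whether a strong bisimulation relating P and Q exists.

Reachable graph of P (11 states):
  m0 = (b.c.0 | c.b.0 + b.(b.0 + (0 + 0))) | (b.(0 + 0) + (0 + 0) | b.0)\{b} | =b=> m1, =b=> m2, =c=> m3
  m1 = (b.0 + (0 + 0)) | (b.(0 + 0) + (0 + 0) | b.0)\{b} | =b=> m4
  m2 = c.0 | c.b.0 | (b.(0 + 0) + (0 + 0) | b.0)\{b} | =c=> m5, =c=> m6
  m3 = b.c.0 | b.0 | (b.(0 + 0) + (0 + 0) | b.0)\{b} | =b=> m6, =b=> m7
  m4 = 0 | (b.(0 + 0) + (0 + 0) | b.0)\{b} | stopped
  m5 = 0 | c.b.0 | (b.(0 + 0) + (0 + 0) | b.0)\{b} | =c=> m8
  m6 = c.0 | b.0 | (b.(0 + 0) + (0 + 0) | b.0)\{b} | =b=> m9, =c=> m8
  m7 = b.c.0 | 0 | (b.(0 + 0) + (0 + 0) | b.0)\{b} | =b=> m9
  m8 = 0 | b.0 | (b.(0 + 0) + (0 + 0) | b.0)\{b} | =b=> m10
  m9 = c.0 | 0 | (b.(0 + 0) + (0 + 0) | b.0)\{b} | =c=> m10
  m10 = 0 | 0 | (b.(0 + 0) + (0 + 0) | b.0)\{b} | stopped
Reachable graph of Q (11 states):
  n0 = (b.c.0 | c.c.0 + b.(b.0 + (0 + 0))) | (b.(0 + 0) + (0 + 0) | b.0)\{b} | =b=> n1, =b=> n2, =c=> n3
  n1 = (b.0 + (0 + 0)) | (b.(0 + 0) + (0 + 0) | b.0)\{b} | =b=> n4
  n2 = c.0 | c.c.0 | (b.(0 + 0) + (0 + 0) | b.0)\{b} | =c=> n5, =c=> n6
  n3 = b.c.0 | c.0 | (b.(0 + 0) + (0 + 0) | b.0)\{b} | =b=> n6, =c=> n7
  n4 = 0 | (b.(0 + 0) + (0 + 0) | b.0)\{b} | stopped
  n5 = 0 | c.c.0 | (b.(0 + 0) + (0 + 0) | b.0)\{b} | =c=> n8
  n6 = c.0 | c.0 | (b.(0 + 0) + (0 + 0) | b.0)\{b} | =c=> n8, =c=> n9
  n7 = b.c.0 | 0 | (b.(0 + 0) + (0 + 0) | b.0)\{b} | =b=> n9
  n8 = 0 | c.0 | (b.(0 + 0) + (0 + 0) | b.0)\{b} | =c=> n10
  n9 = c.0 | 0 | (b.(0 + 0) + (0 + 0) | b.0)\{b} | =c=> n10
  n10 = 0 | 0 | (b.(0 + 0) + (0 + 0) | b.0)\{b} | stopped
Coarsest stable partition (strong bisimilarity classes):
  B0 = {m0}
  B1 = {m3}
  B2 = {m7, n7}
  B3 = {m9, n8, n9}
  B4 = {m10, m4, n10, n4}
  B5 = {m6}
  B6 = {m1, m8, n1}
  B7 = {m2}
  B8 = {m5}
  B9 = {n0}
  B10 = {n2}
  B11 = {n5, n6}
  B12 = {n3}
m0 ∈ B0, n0 ∈ B9 → different blocks

NO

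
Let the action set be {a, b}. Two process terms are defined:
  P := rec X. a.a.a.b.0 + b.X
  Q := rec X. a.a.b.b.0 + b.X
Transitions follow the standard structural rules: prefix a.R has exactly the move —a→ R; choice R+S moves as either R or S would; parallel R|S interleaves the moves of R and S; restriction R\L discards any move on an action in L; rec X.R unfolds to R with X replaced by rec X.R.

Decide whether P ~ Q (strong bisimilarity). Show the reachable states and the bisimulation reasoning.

LTS(P): 5 reachable states
  m0 = rec X. a.a.a.b.0 + b.X has moves ··a··> m1, ··b··> m0
  m1 = a.a.b.0 has moves ··a··> m2
  m2 = a.b.0 has moves ··a··> m3
  m3 = b.0 has moves ··b··> m4
  m4 = 0 has moves ∅
LTS(Q): 5 reachable states
  n0 = rec X. a.a.b.b.0 + b.X has moves ··a··> n1, ··b··> n0
  n1 = a.b.b.0 has moves ··a··> n2
  n2 = b.b.0 has moves ··b··> n3
  n3 = b.0 has moves ··b··> n4
  n4 = 0 has moves ∅
Partition-refinement fixed point:
  B0 = {m0}
  B1 = {m1}
  B2 = {m2}
  B3 = {m3, n3}
  B4 = {m4, n4}
  B5 = {n0}
  B6 = {n1}
  B7 = {n2}
m0 ∈ B0, n0 ∈ B5 → different blocks

not bisimilar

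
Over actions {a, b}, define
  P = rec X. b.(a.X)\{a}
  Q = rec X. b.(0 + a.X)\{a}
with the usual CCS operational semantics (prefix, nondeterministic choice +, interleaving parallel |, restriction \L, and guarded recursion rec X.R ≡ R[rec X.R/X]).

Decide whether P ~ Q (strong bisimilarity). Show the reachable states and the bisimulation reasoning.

YES

Reachable graph of P (2 states):
  p0 = rec X. b.(a.X)\{a} | -b-> p1
  p1 = (a.(rec X. b.(a.X)\{a}))\{a} | ·
Reachable graph of Q (2 states):
  q0 = rec X. b.(0 + a.X)\{a} | -b-> q1
  q1 = (0 + a.(rec X. b.(0 + a.X)\{a}))\{a} | ·
Coarsest stable partition (strong bisimilarity classes):
  B0 = {p0, q0}
  B1 = {p1, q1}
p0 ∈ B0, q0 ∈ B0 → same block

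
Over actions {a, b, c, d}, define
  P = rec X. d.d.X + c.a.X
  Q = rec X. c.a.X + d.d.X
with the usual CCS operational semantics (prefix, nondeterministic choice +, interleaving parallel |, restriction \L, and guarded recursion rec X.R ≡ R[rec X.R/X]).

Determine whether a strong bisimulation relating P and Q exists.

bisimilar

LTS(P): 3 reachable states
  u0 = rec X. d.d.X + c.a.X has moves ··c··> u1, ··d··> u2
  u1 = a.(rec X. d.d.X + c.a.X) has moves ··a··> u0
  u2 = d.(rec X. d.d.X + c.a.X) has moves ··d··> u0
LTS(Q): 3 reachable states
  v0 = rec X. c.a.X + d.d.X has moves ··c··> v1, ··d··> v2
  v1 = a.(rec X. c.a.X + d.d.X) has moves ··a··> v0
  v2 = d.(rec X. c.a.X + d.d.X) has moves ··d··> v0
Partition-refinement fixed point:
  B0 = {u0, v0}
  B1 = {u1, v1}
  B2 = {u2, v2}
u0 ∈ B0, v0 ∈ B0 → same block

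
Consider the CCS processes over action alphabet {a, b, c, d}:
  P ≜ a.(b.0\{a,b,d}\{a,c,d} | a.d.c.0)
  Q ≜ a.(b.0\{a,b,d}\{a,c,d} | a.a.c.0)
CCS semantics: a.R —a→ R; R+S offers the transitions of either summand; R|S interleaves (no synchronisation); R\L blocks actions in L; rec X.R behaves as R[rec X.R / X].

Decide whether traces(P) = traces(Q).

LTS(P): 9 reachable states
  u0 = a.(b.0\{a,b,d}\{a,c,d} | a.d.c.0) :: =a=> u1
  u1 = b.0\{a,b,d}\{a,c,d} | a.d.c.0 :: =a=> u2, =b=> u3
  u2 = b.0\{a,b,d}\{a,c,d} | d.c.0 :: =b=> u4, =d=> u5
  u3 = 0\{a,b,d}\{a,c,d} | a.d.c.0 :: =a=> u4
  u4 = 0\{a,b,d}\{a,c,d} | d.c.0 :: =d=> u6
  u5 = b.0\{a,b,d}\{a,c,d} | c.0 :: =b=> u6, =c=> u7
  u6 = 0\{a,b,d}\{a,c,d} | c.0 :: =c=> u8
  u7 = b.0\{a,b,d}\{a,c,d} | 0 :: =b=> u8
  u8 = 0\{a,b,d}\{a,c,d} | 0 :: ·
LTS(Q): 9 reachable states
  v0 = a.(b.0\{a,b,d}\{a,c,d} | a.a.c.0) :: =a=> v1
  v1 = b.0\{a,b,d}\{a,c,d} | a.a.c.0 :: =a=> v2, =b=> v3
  v2 = b.0\{a,b,d}\{a,c,d} | a.c.0 :: =a=> v4, =b=> v5
  v3 = 0\{a,b,d}\{a,c,d} | a.a.c.0 :: =a=> v5
  v4 = b.0\{a,b,d}\{a,c,d} | c.0 :: =b=> v6, =c=> v7
  v5 = 0\{a,b,d}\{a,c,d} | a.c.0 :: =a=> v6
  v6 = 0\{a,b,d}\{a,c,d} | c.0 :: =c=> v8
  v7 = b.0\{a,b,d}\{a,c,d} | 0 :: =b=> v8
  v8 = 0\{a,b,d}\{a,c,d} | 0 :: ·
Run σ = ⟨aad⟩ on P: start {u0}
  after a @ step 1: {u1}
  after a @ step 2: {u2}
  after d @ step 3: {u5}
  P completes σ.
Run σ = ⟨aad⟩ on Q: start {v0}
  after a @ step 1: {v1}
  after a @ step 2: {v2}
  after d @ step 3: no successor for Q

trace-distinct — witness ⟨aad⟩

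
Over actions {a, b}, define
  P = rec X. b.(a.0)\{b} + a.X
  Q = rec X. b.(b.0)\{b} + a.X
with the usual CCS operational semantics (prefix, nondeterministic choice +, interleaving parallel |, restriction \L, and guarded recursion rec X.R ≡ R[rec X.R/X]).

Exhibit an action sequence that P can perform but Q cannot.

Reachable graph of P (3 states):
  m0 = rec X. b.(a.0)\{b} + a.X has moves —a→ m0, —b→ m1
  m1 = (a.0)\{b} has moves —a→ m2
  m2 = 0\{b} has moves ·
Reachable graph of Q (2 states):
  n0 = rec X. b.(b.0)\{b} + a.X has moves —a→ n0, —b→ n1
  n1 = (b.0)\{b} has moves ·
Trace ⟨ba⟩ through P, begin at {m0}:
  after b @ step 1: {m1}
  after a @ step 2: {m2}
  P completes σ.
Trace ⟨ba⟩ through Q, begin at {n0}:
  after b @ step 1: {n1}
  after a @ step 2: ∅  — Q cannot continue

ba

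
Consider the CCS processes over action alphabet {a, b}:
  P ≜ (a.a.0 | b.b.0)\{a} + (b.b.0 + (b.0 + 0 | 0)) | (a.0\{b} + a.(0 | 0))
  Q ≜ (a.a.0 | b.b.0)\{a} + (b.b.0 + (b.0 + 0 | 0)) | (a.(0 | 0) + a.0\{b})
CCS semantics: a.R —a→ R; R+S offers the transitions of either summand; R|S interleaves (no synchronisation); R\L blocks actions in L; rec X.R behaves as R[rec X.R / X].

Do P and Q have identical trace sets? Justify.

LTS(P): 11 reachable states
  p0 = (a.a.0 | b.b.0)\{a} + (b.b.0 + (b.0 + 0 | 0)) | (a.0\{b} + a.(0 | 0)) | —a→ p1, —a→ p2, —b→ p3, —b→ p4, —b→ p5
  p1 = (b.b.0 + (b.0 + 0 | 0)) | (0 | 0) | —b→ p6, —b→ p7
  p2 = (b.b.0 + (b.0 + 0 | 0)) | 0\{b} | —b→ p8, —b→ p9
  p3 = (a.a.0 | b.0)\{a} | —b→ p10
  p4 = 0 | (a.0\{b} + a.(0 | 0)) | —a→ p6, —a→ p8
  p5 = b.0 | (a.0\{b} + a.(0 | 0)) | —a→ p7, —a→ p9, —b→ p4
  p6 = 0 | (0 | 0) | ·
  p7 = b.0 | (0 | 0) | —b→ p6
  p8 = 0 | 0\{b} | ·
  p9 = b.0 | 0\{b} | —b→ p8
  p10 = (a.a.0 | 0)\{a} | ·
LTS(Q): 11 reachable states
  q0 = (a.a.0 | b.b.0)\{a} + (b.b.0 + (b.0 + 0 | 0)) | (a.(0 | 0) + a.0\{b}) | —a→ q1, —a→ q2, —b→ q3, —b→ q4, —b→ q5
  q1 = (b.b.0 + (b.0 + 0 | 0)) | (0 | 0) | —b→ q6, —b→ q7
  q2 = (b.b.0 + (b.0 + 0 | 0)) | 0\{b} | —b→ q8, —b→ q9
  q3 = (a.a.0 | b.0)\{a} | —b→ q10
  q4 = 0 | (a.(0 | 0) + a.0\{b}) | —a→ q6, —a→ q8
  q5 = b.0 | (a.(0 | 0) + a.0\{b}) | —a→ q7, —a→ q9, —b→ q4
  q6 = 0 | (0 | 0) | ·
  q7 = b.0 | (0 | 0) | —b→ q6
  q8 = 0 | 0\{b} | ·
  q9 = b.0 | 0\{b} | —b→ q8
  q10 = (a.a.0 | 0)\{a} | ·
Coarsest stable partition (strong bisimilarity classes):
  B0 = {p0, q0}
  B1 = {p1, p2, q1, q2}
  B2 = {p3, p7, p9, q3, q7, q9}
  B3 = {p10, p6, p8, q10, q6, q8}
  B4 = {p5, q5}
  B5 = {p4, q4}
p0 ∈ B0, q0 ∈ B0 → same block
Bisimilar ⇒ trace-equivalent.

trace-equivalent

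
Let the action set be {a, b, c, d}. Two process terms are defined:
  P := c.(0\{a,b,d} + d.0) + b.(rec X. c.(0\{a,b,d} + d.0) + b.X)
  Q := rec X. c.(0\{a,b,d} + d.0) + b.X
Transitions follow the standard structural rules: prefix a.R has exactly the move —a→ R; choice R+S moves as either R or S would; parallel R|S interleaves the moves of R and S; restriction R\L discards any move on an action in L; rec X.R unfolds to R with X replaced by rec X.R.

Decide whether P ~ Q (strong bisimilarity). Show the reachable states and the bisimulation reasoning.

P's transition system — 4 states:
  p0 = c.(0\{a,b,d} + d.0) + b.(rec X. c.(0\{a,b,d} + d.0) + b.X) has moves =b=> p1, =c=> p2
  p1 = rec X. c.(0\{a,b,d} + d.0) + b.X has moves =b=> p1, =c=> p2
  p2 = 0\{a,b,d} + d.0 has moves =d=> p3
  p3 = 0 has moves ∅
Q's transition system — 3 states:
  q0 = rec X. c.(0\{a,b,d} + d.0) + b.X has moves =b=> q0, =c=> q1
  q1 = 0\{a,b,d} + d.0 has moves =d=> q2
  q2 = 0 has moves ∅
Coarsest stable partition (strong bisimilarity classes):
  B0 = {p0, p1, q0}
  B1 = {p2, q1}
  B2 = {p3, q2}
p0 ∈ B0, q0 ∈ B0 → same block

P ~ Q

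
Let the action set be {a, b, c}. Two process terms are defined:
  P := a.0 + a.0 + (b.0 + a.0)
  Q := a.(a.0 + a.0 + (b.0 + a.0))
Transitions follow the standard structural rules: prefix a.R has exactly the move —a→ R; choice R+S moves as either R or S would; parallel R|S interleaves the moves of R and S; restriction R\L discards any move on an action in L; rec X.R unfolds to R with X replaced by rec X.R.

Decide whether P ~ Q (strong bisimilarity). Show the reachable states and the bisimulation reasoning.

P ≁ Q

Reachable graph of P (2 states):
  m0 = a.0 + a.0 + (b.0 + a.0) ⊢ —a→ m1, —b→ m1
  m1 = 0 ⊢ ∅
Reachable graph of Q (3 states):
  n0 = a.(a.0 + a.0 + (b.0 + a.0)) ⊢ —a→ n1
  n1 = a.0 + a.0 + (b.0 + a.0) ⊢ —a→ n2, —b→ n2
  n2 = 0 ⊢ ∅
Bisimilarity quotient blocks:
  B0 = {m0, n1}
  B1 = {m1, n2}
  B2 = {n0}
m0 ∈ B0, n0 ∈ B2 → different blocks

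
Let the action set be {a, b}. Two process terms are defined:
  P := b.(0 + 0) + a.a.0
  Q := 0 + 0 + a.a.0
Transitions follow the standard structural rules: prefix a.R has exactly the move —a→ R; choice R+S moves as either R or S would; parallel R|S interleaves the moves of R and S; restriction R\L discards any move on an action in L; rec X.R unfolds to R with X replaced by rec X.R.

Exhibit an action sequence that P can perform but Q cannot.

Reachable graph of P (4 states):
  s0 = b.(0 + 0) + a.a.0 → --a--▸ s1, --b--▸ s2
  s1 = a.0 → --a--▸ s3
  s2 = 0 + 0 → stopped
  s3 = 0 → stopped
Reachable graph of Q (3 states):
  t0 = 0 + 0 + a.a.0 → --a--▸ t1
  t1 = a.0 → --a--▸ t2
  t2 = 0 → stopped
Run σ = ⟨b⟩ on P: start {s0}
  [1] b ⇒ {s2}
  ✓ P
Run σ = ⟨b⟩ on Q: start {t0}
  [1] b ⇒ ∅ (Q stuck)

b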